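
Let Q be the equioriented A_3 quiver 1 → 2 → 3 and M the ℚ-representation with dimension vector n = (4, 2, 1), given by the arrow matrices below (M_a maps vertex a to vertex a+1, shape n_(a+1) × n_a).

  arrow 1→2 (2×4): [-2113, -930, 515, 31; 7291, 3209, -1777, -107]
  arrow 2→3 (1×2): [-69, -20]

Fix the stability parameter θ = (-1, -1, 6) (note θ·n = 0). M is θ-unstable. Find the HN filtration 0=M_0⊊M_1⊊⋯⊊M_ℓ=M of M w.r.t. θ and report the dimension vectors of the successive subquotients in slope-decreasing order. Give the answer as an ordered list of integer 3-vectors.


Interval decomposition of M: I[1,1]^2, I[1,2], I[1,3].
HN type (ℓ=2): μ^(1)=6; μ^(2)=-1

((0, 0, 1); (4, 2, 0))


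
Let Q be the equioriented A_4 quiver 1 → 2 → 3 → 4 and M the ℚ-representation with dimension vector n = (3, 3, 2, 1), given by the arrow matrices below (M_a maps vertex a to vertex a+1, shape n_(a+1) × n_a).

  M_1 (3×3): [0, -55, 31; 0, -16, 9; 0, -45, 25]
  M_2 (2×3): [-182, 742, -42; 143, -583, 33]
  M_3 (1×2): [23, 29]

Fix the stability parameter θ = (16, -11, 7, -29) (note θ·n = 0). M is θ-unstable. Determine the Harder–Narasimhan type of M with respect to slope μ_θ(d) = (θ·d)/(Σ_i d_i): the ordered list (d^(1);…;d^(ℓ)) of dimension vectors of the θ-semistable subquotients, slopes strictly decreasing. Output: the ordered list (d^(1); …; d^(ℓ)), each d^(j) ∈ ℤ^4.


Via rank(M_{q-1}∘⋯∘M_p): M ≅ I[1,1], I[1,2], I[1,4], I[2,2], I[3,3].
μ_θ-semistable layers: μ^(1)=16; μ^(2)=7; μ^(3)=5/2; μ^(4)=-17/4; μ^(5)=-11

((1, 0, 0, 0); (0, 0, 1, 0); (1, 1, 0, 0); (1, 1, 1, 1); (0, 1, 0, 0))


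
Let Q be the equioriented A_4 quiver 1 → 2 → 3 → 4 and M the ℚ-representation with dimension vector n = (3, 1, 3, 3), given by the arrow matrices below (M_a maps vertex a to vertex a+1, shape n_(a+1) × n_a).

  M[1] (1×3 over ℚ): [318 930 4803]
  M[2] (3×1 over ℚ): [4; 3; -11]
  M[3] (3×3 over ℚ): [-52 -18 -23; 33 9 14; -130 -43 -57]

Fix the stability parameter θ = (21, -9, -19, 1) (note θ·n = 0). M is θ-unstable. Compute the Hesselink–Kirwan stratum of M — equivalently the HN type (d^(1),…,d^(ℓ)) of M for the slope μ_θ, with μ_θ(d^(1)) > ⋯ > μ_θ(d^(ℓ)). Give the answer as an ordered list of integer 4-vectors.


Interval decomposition of M: I[1,1]^2, I[1,4], I[3,4]^2.
HN type (ℓ=4): μ^(1)=21; μ^(2)=1; μ^(3)=-7/3; μ^(4)=-19

((2, 0, 0, 0); (0, 0, 0, 3); (1, 1, 1, 0); (0, 0, 2, 0))


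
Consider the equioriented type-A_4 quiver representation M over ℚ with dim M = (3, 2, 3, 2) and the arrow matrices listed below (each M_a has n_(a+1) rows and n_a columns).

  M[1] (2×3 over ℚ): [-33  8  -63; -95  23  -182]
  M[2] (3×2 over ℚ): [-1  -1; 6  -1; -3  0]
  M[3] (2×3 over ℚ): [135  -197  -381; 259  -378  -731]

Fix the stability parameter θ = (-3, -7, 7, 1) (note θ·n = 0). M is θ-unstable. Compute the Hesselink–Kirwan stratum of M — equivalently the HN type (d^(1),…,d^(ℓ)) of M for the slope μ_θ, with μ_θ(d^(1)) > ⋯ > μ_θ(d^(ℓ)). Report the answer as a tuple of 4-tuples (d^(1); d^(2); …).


Interval decomposition of M: I[1,1], I[1,4]^2, I[3,3].
HN type (ℓ=4): μ^(1)=7; μ^(2)=4; μ^(3)=-3; μ^(4)=-5

((0, 0, 1, 0); (0, 0, 2, 2); (1, 0, 0, 0); (2, 2, 0, 0))


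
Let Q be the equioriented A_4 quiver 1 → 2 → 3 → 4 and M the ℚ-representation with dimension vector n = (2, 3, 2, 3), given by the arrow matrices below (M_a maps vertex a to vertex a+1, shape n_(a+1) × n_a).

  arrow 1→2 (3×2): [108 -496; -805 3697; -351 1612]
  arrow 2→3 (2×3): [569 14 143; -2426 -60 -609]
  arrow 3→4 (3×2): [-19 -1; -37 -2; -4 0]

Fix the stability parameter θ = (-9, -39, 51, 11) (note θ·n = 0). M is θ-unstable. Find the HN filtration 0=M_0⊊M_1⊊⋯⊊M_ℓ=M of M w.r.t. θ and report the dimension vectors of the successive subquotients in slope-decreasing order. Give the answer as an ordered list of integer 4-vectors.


Barcode: M ≅ I[1,4]^2, I[2,2], I[4,4]. HN layers by μ_θ (4 steps, strictly decreasing):
  μ^(1)=31; μ^(2)=11; μ^(3)=-24; μ^(4)=-39

((0, 0, 2, 2); (0, 0, 0, 1); (2, 2, 0, 0); (0, 1, 0, 0))


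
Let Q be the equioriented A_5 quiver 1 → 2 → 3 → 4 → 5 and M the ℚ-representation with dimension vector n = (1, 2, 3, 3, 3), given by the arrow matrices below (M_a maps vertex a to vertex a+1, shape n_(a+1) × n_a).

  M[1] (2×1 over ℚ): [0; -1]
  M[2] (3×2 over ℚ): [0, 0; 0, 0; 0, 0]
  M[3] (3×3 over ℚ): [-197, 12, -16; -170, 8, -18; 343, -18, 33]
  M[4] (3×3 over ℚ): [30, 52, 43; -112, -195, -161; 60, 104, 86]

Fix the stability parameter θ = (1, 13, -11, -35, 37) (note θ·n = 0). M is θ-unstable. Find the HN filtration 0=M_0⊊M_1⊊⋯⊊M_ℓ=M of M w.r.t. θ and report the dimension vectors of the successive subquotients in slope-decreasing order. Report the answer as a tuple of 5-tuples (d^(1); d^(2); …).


Via rank(M_{q-1}∘⋯∘M_p): M ≅ I[1,2], I[2,2], I[3,4], I[3,5]^2, I[5,5].
μ_θ-semistable layers: μ^(1)=37; μ^(2)=13; μ^(3)=1; μ^(4)=-23

((0, 0, 0, 0, 3); (0, 2, 0, 0, 0); (1, 0, 0, 0, 0); (0, 0, 3, 3, 0))


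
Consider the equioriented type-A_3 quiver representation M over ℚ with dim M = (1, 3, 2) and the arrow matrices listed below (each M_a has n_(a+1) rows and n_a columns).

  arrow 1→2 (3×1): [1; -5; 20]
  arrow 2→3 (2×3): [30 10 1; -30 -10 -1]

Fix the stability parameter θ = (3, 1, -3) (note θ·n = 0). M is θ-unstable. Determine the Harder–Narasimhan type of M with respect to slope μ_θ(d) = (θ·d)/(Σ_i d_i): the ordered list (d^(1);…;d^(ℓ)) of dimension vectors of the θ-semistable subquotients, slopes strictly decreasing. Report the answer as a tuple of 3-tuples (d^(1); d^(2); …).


Via rank(M_{q-1}∘⋯∘M_p): M ≅ I[1,2], I[2,2], I[2,3], I[3,3].
μ_θ-semistable layers: μ^(1)=2; μ^(2)=1; μ^(3)=-1; μ^(4)=-3

((1, 1, 0); (0, 1, 0); (0, 1, 1); (0, 0, 1))


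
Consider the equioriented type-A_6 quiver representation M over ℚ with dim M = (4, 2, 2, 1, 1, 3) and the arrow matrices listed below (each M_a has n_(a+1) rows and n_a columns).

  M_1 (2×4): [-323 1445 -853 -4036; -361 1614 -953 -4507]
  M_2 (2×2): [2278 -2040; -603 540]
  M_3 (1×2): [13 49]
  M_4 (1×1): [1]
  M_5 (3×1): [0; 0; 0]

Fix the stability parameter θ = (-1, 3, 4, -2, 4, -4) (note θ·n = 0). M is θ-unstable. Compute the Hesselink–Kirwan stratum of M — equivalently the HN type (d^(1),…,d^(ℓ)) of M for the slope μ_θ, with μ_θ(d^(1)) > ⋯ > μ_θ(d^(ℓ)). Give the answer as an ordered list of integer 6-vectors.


Barcode: M ≅ I[1,1]^2, I[1,2], I[1,5], I[3,3], I[6,6]^3. HN layers by μ_θ (5 steps, strictly decreasing):
  μ^(1)=4; μ^(2)=3; μ^(3)=5/3; μ^(4)=-1; μ^(5)=-4

((0, 0, 1, 0, 1, 0); (0, 1, 0, 0, 0, 0); (0, 1, 1, 1, 0, 0); (4, 0, 0, 0, 0, 0); (0, 0, 0, 0, 0, 3))


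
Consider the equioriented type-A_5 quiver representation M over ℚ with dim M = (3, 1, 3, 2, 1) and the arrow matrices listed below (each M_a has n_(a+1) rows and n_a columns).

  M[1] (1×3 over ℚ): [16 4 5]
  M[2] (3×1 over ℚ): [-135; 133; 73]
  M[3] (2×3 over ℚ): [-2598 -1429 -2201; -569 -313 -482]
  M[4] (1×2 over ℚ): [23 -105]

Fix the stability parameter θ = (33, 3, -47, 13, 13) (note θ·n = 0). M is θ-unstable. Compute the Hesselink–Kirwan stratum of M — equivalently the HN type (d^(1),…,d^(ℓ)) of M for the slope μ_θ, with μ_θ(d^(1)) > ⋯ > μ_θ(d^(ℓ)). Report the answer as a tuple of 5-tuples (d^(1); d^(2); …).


Interval decomposition of M: I[1,1]^2, I[1,3], I[3,4], I[3,5].
HN type (ℓ=4): μ^(1)=33; μ^(2)=13; μ^(3)=-11/3; μ^(4)=-47

((2, 0, 0, 0, 0); (0, 0, 0, 2, 1); (1, 1, 1, 0, 0); (0, 0, 2, 0, 0))


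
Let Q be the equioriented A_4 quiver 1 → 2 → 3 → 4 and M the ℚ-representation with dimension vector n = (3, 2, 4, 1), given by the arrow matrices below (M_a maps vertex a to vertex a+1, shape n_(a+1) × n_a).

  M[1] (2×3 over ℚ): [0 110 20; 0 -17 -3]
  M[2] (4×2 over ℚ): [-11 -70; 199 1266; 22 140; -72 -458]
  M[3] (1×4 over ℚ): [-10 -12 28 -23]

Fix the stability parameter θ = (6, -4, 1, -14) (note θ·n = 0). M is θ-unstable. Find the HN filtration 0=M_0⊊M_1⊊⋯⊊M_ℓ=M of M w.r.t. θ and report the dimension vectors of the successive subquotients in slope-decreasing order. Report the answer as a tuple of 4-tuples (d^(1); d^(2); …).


Interval decomposition of M: I[1,1], I[1,3], I[1,4], I[3,3]^2.
HN type (ℓ=3): μ^(1)=6; μ^(2)=1; μ^(3)=-11/4

((1, 0, 0, 0); (1, 1, 3, 0); (1, 1, 1, 1))


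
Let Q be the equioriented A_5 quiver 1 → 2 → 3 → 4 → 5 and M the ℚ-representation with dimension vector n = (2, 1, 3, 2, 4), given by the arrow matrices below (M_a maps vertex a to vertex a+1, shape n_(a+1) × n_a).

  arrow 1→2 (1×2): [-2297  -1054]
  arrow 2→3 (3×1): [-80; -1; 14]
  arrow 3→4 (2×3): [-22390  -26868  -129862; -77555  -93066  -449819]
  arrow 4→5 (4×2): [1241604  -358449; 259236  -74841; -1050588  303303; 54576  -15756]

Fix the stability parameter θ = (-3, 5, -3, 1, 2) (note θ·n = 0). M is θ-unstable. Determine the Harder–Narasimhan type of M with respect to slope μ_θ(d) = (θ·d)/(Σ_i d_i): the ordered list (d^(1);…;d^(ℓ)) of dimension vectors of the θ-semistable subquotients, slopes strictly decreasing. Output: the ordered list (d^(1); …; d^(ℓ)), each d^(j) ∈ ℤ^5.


Interval decomposition of M: I[1,1], I[1,3], I[3,3], I[3,5], I[4,4], I[5,5]^3.
HN type (ℓ=3): μ^(1)=2; μ^(2)=1; μ^(3)=-3

((0, 0, 0, 0, 4); (0, 1, 1, 2, 0); (2, 0, 2, 0, 0))


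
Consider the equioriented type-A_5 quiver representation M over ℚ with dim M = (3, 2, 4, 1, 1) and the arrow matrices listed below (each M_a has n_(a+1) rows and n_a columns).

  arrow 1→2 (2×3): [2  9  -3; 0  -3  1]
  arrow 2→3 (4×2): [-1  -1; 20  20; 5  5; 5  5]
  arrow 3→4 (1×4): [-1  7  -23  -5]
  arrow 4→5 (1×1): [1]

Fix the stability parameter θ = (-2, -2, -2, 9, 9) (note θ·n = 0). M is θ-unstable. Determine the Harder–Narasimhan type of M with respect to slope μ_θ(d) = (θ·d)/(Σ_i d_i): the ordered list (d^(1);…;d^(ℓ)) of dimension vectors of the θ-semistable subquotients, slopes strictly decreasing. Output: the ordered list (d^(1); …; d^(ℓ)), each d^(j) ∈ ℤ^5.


Interval decomposition of M: I[1,1], I[1,2], I[1,5], I[3,3]^3.
HN type (ℓ=2): μ^(1)=9; μ^(2)=-2

((0, 0, 0, 1, 1); (3, 2, 4, 0, 0))


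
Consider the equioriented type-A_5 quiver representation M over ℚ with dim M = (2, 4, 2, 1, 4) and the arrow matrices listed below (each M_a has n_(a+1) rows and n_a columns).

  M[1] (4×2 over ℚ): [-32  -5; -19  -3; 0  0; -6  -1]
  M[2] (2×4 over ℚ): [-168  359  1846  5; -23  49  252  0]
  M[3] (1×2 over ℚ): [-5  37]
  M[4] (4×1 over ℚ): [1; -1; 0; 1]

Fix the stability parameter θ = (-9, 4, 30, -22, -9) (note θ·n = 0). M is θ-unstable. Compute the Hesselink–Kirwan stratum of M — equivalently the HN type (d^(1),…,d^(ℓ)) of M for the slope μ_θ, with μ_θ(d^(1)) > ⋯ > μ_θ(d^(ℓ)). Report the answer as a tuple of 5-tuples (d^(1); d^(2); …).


Interval decomposition of M: I[1,3], I[1,5], I[2,2]^2, I[5,5]^3.
HN type (ℓ=4): μ^(1)=30; μ^(2)=4; μ^(3)=3/4; μ^(4)=-9

((0, 0, 1, 0, 0); (0, 3, 0, 0, 0); (0, 1, 1, 1, 1); (2, 0, 0, 0, 3))


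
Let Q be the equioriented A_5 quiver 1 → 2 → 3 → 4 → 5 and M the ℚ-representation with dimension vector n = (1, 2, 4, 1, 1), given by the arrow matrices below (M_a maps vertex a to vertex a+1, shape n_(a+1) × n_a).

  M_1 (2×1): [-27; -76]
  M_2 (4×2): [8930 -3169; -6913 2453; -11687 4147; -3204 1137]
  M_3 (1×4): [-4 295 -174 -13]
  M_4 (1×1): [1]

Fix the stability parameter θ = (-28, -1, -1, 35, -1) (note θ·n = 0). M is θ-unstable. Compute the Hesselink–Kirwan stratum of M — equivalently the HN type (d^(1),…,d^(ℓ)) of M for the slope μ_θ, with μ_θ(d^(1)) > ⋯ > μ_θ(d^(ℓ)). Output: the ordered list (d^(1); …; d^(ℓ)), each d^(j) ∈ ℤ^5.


Via rank(M_{q-1}∘⋯∘M_p): M ≅ I[1,5], I[2,3], I[3,3]^2.
μ_θ-semistable layers: μ^(1)=17; μ^(2)=-1; μ^(3)=-28

((0, 0, 0, 1, 1); (0, 2, 4, 0, 0); (1, 0, 0, 0, 0))


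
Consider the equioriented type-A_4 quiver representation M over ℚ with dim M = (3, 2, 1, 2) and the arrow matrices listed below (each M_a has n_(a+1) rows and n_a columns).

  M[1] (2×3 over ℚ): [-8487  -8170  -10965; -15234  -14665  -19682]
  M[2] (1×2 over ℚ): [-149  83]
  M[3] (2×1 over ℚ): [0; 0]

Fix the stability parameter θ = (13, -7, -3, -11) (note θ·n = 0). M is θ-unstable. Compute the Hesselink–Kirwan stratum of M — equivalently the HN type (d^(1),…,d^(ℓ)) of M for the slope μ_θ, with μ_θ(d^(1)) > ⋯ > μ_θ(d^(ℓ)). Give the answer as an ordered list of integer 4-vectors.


Via rank(M_{q-1}∘⋯∘M_p): M ≅ I[1,1], I[1,2], I[1,3], I[4,4]^2.
μ_θ-semistable layers: μ^(1)=13; μ^(2)=3; μ^(3)=1; μ^(4)=-11

((1, 0, 0, 0); (1, 1, 0, 0); (1, 1, 1, 0); (0, 0, 0, 2))


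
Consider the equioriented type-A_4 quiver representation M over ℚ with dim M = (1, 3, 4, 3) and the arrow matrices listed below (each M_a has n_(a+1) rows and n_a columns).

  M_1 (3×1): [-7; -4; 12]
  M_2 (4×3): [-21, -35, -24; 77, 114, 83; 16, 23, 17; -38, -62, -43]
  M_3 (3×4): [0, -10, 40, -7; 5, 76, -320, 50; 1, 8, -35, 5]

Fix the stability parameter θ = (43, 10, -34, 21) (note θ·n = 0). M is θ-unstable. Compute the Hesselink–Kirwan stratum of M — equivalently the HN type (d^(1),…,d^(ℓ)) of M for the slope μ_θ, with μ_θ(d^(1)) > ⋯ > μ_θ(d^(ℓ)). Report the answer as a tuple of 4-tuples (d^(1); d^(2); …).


Barcode: M ≅ I[1,4], I[2,4]^2, I[3,3]. HN layers by μ_θ (4 steps, strictly decreasing):
  μ^(1)=21; μ^(2)=19/3; μ^(3)=-12; μ^(4)=-34

((0, 0, 0, 3); (1, 1, 1, 0); (0, 2, 2, 0); (0, 0, 1, 0))


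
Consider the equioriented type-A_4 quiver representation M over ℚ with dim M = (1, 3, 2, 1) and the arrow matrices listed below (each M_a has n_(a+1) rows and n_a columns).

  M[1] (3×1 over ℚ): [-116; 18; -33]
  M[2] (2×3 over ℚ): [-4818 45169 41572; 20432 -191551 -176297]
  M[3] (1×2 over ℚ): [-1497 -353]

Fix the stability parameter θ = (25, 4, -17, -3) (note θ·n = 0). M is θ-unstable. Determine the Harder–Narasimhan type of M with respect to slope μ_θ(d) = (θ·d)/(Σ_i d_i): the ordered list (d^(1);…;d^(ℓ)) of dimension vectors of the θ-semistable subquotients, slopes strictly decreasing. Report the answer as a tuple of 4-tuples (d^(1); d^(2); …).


Interval decomposition of M: I[1,4], I[2,2], I[2,3].
HN type (ℓ=3): μ^(1)=4; μ^(2)=9/4; μ^(3)=-13/2

((0, 1, 0, 0); (1, 1, 1, 1); (0, 1, 1, 0))


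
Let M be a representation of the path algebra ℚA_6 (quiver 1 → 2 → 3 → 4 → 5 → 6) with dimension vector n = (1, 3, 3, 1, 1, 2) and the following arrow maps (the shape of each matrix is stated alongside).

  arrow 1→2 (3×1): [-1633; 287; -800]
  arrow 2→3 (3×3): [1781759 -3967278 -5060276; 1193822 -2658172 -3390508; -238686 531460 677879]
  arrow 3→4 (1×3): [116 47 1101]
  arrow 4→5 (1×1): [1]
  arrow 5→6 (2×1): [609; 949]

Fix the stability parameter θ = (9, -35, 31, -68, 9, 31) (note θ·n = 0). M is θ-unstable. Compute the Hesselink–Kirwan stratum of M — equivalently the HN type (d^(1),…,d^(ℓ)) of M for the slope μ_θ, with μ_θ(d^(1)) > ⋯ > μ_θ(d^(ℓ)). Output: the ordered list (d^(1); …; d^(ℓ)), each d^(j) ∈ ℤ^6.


Via rank(M_{q-1}∘⋯∘M_p): M ≅ I[1,3], I[2,2], I[2,6], I[3,3], I[6,6].
μ_θ-semistable layers: μ^(1)=31; μ^(2)=9; μ^(3)=-13; μ^(4)=-37/2; μ^(5)=-35

((0, 0, 2, 0, 0, 2); (0, 0, 0, 0, 1, 0); (1, 1, 0, 0, 0, 0); (0, 0, 1, 1, 0, 0); (0, 2, 0, 0, 0, 0))


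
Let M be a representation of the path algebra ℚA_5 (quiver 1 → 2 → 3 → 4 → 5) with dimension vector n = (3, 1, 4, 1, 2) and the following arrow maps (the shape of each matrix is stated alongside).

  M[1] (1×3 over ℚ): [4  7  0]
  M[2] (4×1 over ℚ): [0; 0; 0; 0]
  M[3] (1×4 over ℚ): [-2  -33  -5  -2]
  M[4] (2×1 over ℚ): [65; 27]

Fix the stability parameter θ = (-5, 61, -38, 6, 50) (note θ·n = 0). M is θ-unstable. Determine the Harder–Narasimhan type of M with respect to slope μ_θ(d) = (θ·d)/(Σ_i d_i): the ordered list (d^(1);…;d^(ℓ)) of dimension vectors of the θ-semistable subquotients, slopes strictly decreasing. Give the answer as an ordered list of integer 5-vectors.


Barcode: M ≅ I[1,1]^2, I[1,2], I[3,3]^3, I[3,5], I[5,5]. HN layers by μ_θ (5 steps, strictly decreasing):
  μ^(1)=61; μ^(2)=50; μ^(3)=6; μ^(4)=-5; μ^(5)=-38

((0, 1, 0, 0, 0); (0, 0, 0, 0, 2); (0, 0, 0, 1, 0); (3, 0, 0, 0, 0); (0, 0, 4, 0, 0))


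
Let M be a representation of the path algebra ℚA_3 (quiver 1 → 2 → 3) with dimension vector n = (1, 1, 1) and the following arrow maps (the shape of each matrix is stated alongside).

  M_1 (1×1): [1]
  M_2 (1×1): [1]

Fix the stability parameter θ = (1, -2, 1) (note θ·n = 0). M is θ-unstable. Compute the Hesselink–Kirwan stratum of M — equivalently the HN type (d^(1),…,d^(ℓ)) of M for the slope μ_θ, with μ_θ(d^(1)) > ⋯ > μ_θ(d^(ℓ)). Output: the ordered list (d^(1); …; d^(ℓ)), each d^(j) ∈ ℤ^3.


Barcode: M ≅ I[1,3]. HN layers by μ_θ (2 steps, strictly decreasing):
  μ^(1)=1; μ^(2)=-1/2

((0, 0, 1); (1, 1, 0))


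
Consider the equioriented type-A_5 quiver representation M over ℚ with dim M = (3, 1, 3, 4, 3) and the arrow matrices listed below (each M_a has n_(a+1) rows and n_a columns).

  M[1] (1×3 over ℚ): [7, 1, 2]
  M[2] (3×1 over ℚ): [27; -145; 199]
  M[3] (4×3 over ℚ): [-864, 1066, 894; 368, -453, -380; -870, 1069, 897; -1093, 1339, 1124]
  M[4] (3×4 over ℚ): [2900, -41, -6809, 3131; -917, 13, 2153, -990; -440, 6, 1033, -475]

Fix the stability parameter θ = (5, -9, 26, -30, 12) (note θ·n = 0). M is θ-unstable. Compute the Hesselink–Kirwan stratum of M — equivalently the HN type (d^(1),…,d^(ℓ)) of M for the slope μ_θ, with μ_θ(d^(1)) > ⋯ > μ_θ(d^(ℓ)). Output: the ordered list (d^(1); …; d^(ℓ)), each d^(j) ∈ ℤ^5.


Barcode: M ≅ I[1,1]^2, I[1,5], I[3,5]^2, I[4,4]. HN layers by μ_θ (4 steps, strictly decreasing):
  μ^(1)=12; μ^(2)=5; μ^(3)=-2; μ^(4)=-30

((0, 0, 0, 0, 3); (2, 0, 0, 0, 0); (1, 1, 3, 3, 0); (0, 0, 0, 1, 0))


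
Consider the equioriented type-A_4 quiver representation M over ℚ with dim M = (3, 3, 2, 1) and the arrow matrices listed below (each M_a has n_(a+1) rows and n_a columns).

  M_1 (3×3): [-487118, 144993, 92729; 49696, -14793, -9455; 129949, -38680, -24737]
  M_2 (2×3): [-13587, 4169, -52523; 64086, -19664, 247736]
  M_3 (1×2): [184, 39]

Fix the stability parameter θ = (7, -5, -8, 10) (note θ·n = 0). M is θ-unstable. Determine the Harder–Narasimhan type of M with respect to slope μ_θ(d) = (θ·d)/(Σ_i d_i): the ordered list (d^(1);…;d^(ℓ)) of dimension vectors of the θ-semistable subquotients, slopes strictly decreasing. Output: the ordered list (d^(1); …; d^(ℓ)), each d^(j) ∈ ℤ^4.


Via rank(M_{q-1}∘⋯∘M_p): M ≅ I[1,2], I[1,3], I[1,4].
μ_θ-semistable layers: μ^(1)=10; μ^(2)=1; μ^(3)=-2

((0, 0, 0, 1); (1, 1, 0, 0); (2, 2, 2, 0))


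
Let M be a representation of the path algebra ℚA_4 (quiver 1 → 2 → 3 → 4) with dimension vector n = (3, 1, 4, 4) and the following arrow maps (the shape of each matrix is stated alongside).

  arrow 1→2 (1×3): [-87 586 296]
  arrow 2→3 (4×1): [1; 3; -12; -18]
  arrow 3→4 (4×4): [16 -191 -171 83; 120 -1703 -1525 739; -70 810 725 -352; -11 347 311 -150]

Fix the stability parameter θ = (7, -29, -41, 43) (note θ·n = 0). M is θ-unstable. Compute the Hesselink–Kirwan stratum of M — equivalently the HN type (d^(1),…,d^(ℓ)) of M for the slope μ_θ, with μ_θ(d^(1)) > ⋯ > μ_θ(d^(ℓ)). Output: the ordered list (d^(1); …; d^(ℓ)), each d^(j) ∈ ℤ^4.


Interval decomposition of M: I[1,1]^2, I[1,4], I[3,3], I[3,4]^2, I[4,4].
HN type (ℓ=4): μ^(1)=43; μ^(2)=7; μ^(3)=-21; μ^(4)=-41

((0, 0, 0, 4); (2, 0, 0, 0); (1, 1, 1, 0); (0, 0, 3, 0))


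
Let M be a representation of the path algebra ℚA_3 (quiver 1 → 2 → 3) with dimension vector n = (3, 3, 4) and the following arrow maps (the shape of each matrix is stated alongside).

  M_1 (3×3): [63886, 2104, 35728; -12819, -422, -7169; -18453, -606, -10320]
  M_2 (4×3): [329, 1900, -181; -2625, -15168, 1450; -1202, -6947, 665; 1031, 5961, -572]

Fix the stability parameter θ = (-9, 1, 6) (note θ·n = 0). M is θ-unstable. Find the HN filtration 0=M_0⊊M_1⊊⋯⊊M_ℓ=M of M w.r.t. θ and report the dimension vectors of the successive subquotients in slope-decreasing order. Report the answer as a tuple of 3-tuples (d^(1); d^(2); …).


Barcode: M ≅ I[1,3]^3, I[3,3]. HN layers by μ_θ (3 steps, strictly decreasing):
  μ^(1)=6; μ^(2)=1; μ^(3)=-9

((0, 0, 4); (0, 3, 0); (3, 0, 0))


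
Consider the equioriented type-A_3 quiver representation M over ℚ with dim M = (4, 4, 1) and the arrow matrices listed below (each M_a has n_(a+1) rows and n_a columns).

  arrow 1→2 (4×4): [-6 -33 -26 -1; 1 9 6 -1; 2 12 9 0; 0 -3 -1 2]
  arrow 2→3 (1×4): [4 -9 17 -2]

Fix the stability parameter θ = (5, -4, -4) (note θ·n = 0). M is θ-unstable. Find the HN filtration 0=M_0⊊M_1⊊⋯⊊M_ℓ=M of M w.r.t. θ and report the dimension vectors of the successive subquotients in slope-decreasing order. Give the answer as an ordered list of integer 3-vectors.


Via rank(M_{q-1}∘⋯∘M_p): M ≅ I[1,2]^3, I[1,3].
μ_θ-semistable layers: μ^(1)=1/2; μ^(2)=-1

((3, 3, 0); (1, 1, 1))


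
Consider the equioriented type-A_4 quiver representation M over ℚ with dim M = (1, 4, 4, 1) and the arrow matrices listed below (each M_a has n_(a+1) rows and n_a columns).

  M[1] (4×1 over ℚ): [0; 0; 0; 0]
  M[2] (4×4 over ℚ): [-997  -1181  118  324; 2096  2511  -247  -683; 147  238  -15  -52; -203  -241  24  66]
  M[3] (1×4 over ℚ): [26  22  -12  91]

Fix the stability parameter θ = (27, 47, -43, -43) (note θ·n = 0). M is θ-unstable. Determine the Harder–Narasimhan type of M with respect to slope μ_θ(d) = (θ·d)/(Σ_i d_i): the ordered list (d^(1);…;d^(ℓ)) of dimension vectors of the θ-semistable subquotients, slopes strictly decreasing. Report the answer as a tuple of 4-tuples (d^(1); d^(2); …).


Via rank(M_{q-1}∘⋯∘M_p): M ≅ I[1,1], I[2,2], I[2,3]^2, I[2,4], I[3,3].
μ_θ-semistable layers: μ^(1)=47; μ^(2)=27; μ^(3)=2; μ^(4)=-13; μ^(5)=-43

((0, 1, 0, 0); (1, 0, 0, 0); (0, 2, 2, 0); (0, 1, 1, 1); (0, 0, 1, 0))


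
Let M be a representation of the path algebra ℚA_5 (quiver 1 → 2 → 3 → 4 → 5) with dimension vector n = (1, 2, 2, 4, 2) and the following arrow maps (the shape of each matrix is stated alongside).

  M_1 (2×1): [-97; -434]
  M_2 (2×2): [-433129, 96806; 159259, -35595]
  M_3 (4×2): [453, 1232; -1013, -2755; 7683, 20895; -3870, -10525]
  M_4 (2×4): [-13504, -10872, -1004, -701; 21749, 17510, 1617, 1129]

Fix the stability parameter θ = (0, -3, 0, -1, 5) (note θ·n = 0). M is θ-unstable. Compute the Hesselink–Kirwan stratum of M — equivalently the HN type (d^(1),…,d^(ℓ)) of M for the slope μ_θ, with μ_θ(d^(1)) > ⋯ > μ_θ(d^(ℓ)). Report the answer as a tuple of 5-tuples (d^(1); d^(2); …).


Via rank(M_{q-1}∘⋯∘M_p): M ≅ I[1,5], I[2,4], I[4,4], I[4,5].
μ_θ-semistable layers: μ^(1)=5; μ^(2)=-1/2; μ^(3)=-1; μ^(4)=-3/2; μ^(5)=-3

((0, 0, 0, 0, 2); (0, 0, 2, 2, 0); (0, 0, 0, 2, 0); (1, 1, 0, 0, 0); (0, 1, 0, 0, 0))


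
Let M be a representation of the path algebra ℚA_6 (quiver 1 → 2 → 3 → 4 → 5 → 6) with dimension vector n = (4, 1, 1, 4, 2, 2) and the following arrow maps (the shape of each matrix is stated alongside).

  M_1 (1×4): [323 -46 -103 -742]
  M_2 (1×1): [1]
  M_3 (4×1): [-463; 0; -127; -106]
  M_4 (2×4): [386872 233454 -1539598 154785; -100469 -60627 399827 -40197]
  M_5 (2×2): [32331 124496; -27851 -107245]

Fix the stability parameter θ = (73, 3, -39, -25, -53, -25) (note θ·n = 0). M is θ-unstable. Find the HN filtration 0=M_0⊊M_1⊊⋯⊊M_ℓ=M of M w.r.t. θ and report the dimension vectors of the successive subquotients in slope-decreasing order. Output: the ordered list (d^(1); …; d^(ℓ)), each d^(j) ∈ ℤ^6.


Interval decomposition of M: I[1,1]^3, I[1,4], I[4,4], I[4,6]^2.
HN type (ℓ=4): μ^(1)=73; μ^(2)=3; μ^(3)=-25; μ^(4)=-39

((3, 0, 0, 0, 0, 0); (1, 1, 1, 1, 0, 0); (0, 0, 0, 1, 0, 2); (0, 0, 0, 2, 2, 0))


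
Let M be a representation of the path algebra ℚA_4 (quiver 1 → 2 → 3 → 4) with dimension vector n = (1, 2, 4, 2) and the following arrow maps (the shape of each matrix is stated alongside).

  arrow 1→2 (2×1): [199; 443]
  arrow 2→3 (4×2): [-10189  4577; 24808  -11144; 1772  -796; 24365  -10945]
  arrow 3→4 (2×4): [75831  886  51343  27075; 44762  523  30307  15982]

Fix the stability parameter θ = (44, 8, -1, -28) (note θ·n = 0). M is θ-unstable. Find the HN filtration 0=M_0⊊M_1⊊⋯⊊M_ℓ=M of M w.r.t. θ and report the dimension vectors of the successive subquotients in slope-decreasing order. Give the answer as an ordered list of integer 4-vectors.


Barcode: M ≅ I[1,2], I[2,3], I[3,3], I[3,4]^2. HN layers by μ_θ (4 steps, strictly decreasing):
  μ^(1)=26; μ^(2)=7/2; μ^(3)=-1; μ^(4)=-29/2

((1, 1, 0, 0); (0, 1, 1, 0); (0, 0, 1, 0); (0, 0, 2, 2))


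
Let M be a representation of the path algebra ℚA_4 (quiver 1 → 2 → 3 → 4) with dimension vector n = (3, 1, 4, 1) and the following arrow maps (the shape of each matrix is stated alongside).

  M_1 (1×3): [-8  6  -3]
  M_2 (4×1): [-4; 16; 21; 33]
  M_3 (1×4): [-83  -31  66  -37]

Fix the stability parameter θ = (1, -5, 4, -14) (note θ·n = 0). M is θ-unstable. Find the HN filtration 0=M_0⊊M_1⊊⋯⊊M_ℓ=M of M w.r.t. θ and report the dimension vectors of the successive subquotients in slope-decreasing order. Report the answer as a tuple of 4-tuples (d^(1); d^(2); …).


Via rank(M_{q-1}∘⋯∘M_p): M ≅ I[1,1]^2, I[1,4], I[3,3]^3.
μ_θ-semistable layers: μ^(1)=4; μ^(2)=1; μ^(3)=-7/2

((0, 0, 3, 0); (2, 0, 0, 0); (1, 1, 1, 1))


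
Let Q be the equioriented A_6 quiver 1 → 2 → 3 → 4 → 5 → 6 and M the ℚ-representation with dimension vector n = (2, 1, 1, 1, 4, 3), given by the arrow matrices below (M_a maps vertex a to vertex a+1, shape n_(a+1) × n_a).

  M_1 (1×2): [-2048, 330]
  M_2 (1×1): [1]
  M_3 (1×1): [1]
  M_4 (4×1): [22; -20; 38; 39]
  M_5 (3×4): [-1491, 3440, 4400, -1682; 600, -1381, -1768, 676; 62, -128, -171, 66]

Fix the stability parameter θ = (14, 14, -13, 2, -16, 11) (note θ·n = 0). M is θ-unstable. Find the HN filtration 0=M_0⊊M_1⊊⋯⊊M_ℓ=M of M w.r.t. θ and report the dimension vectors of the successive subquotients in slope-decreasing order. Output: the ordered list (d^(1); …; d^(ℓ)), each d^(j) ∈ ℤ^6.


Via rank(M_{q-1}∘⋯∘M_p): M ≅ I[1,1], I[1,5], I[5,6]^3.
μ_θ-semistable layers: μ^(1)=14; μ^(2)=11; μ^(3)=1/5; μ^(4)=-16

((1, 0, 0, 0, 0, 0); (0, 0, 0, 0, 0, 3); (1, 1, 1, 1, 1, 0); (0, 0, 0, 0, 3, 0))


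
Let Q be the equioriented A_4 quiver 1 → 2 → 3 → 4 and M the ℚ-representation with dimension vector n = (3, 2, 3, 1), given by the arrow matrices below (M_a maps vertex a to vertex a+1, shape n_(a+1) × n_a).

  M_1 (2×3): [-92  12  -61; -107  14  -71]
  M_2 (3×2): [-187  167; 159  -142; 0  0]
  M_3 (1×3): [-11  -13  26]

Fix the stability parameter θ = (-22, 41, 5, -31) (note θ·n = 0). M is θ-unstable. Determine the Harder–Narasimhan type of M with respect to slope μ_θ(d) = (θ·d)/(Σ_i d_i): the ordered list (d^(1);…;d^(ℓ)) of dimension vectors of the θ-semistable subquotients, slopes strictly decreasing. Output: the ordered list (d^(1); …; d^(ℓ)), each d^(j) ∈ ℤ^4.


Via rank(M_{q-1}∘⋯∘M_p): M ≅ I[1,1], I[1,3], I[1,4], I[3,3].
μ_θ-semistable layers: μ^(1)=23; μ^(2)=5; μ^(3)=-22

((0, 1, 1, 0); (0, 1, 2, 1); (3, 0, 0, 0))


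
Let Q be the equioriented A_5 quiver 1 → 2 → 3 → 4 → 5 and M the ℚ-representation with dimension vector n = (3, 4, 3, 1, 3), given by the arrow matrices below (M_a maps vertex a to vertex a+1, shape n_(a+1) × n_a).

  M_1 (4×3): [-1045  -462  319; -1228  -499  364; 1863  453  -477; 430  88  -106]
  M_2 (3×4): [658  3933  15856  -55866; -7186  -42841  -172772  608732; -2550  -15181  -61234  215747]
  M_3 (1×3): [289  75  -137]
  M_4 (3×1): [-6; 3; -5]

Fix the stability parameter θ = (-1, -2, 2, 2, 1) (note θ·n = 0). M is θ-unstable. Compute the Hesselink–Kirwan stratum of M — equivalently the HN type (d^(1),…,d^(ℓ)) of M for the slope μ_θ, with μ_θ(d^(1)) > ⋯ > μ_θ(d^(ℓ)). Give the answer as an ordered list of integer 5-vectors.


Via rank(M_{q-1}∘⋯∘M_p): M ≅ I[1,1], I[1,2], I[1,5], I[2,2], I[2,3], I[3,3], I[5,5]^2.
μ_θ-semistable layers: μ^(1)=2; μ^(2)=5/3; μ^(3)=1; μ^(4)=-1; μ^(5)=-3/2; μ^(6)=-2

((0, 0, 2, 0, 0); (0, 0, 1, 1, 1); (0, 0, 0, 0, 2); (1, 0, 0, 0, 0); (2, 2, 0, 0, 0); (0, 2, 0, 0, 0))


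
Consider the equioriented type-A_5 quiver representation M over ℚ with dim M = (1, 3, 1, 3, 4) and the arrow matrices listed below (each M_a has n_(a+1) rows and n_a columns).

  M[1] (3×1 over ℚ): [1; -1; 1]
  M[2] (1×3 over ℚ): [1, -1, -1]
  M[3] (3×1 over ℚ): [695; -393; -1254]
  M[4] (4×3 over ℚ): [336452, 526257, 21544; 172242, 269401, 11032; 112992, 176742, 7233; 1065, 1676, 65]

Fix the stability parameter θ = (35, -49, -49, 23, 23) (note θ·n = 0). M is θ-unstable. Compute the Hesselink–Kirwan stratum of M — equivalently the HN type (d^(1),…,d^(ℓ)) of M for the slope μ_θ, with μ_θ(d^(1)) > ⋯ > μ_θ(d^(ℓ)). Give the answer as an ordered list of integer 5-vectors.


Via rank(M_{q-1}∘⋯∘M_p): M ≅ I[1,5], I[2,2]^2, I[4,5]^2, I[5,5].
μ_θ-semistable layers: μ^(1)=23; μ^(2)=-21; μ^(3)=-49

((0, 0, 0, 3, 4); (1, 1, 1, 0, 0); (0, 2, 0, 0, 0))


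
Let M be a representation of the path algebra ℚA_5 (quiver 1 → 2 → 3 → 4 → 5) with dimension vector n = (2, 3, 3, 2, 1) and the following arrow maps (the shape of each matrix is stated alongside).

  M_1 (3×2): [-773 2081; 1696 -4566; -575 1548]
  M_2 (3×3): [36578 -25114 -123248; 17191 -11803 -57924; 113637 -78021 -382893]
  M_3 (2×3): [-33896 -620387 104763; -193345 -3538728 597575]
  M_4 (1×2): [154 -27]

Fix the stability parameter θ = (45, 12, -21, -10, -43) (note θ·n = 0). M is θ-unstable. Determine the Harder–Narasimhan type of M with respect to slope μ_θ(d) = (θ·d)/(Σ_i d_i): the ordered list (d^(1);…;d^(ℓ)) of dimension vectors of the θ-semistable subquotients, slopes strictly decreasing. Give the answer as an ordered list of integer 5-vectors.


Interval decomposition of M: I[1,4], I[1,5], I[2,2], I[3,3].
HN type (ℓ=4): μ^(1)=12; μ^(2)=13/2; μ^(3)=-17/5; μ^(4)=-21

((0, 1, 0, 0, 0); (1, 1, 1, 1, 0); (1, 1, 1, 1, 1); (0, 0, 1, 0, 0))


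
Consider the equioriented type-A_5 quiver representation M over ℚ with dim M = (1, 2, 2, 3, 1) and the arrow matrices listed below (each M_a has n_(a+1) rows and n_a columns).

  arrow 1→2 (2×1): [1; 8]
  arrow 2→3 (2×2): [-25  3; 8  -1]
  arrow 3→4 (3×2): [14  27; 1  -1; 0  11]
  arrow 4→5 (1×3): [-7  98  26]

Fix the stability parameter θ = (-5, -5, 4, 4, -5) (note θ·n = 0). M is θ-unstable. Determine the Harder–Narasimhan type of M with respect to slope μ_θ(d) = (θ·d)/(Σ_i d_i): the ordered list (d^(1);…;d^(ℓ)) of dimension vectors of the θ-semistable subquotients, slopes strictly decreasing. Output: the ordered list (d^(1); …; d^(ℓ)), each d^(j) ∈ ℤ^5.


Barcode: M ≅ I[1,4], I[2,5], I[4,4]. HN layers by μ_θ (3 steps, strictly decreasing):
  μ^(1)=4; μ^(2)=1; μ^(3)=-5

((0, 0, 1, 2, 0); (0, 0, 1, 1, 1); (1, 2, 0, 0, 0))


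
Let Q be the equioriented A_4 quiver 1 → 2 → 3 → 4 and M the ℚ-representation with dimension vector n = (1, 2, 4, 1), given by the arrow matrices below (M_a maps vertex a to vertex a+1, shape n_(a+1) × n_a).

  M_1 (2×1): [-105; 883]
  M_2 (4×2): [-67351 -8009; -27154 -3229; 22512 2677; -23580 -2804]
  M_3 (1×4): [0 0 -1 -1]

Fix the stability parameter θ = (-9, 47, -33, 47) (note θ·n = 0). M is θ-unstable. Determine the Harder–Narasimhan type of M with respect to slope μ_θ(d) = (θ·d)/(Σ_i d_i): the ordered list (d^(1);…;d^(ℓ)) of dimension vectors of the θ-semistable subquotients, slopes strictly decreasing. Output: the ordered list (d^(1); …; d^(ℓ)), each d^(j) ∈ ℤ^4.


Interval decomposition of M: I[1,4], I[2,3], I[3,3]^2.
HN type (ℓ=4): μ^(1)=47; μ^(2)=7; μ^(3)=-9; μ^(4)=-33

((0, 0, 0, 1); (0, 2, 2, 0); (1, 0, 0, 0); (0, 0, 2, 0))


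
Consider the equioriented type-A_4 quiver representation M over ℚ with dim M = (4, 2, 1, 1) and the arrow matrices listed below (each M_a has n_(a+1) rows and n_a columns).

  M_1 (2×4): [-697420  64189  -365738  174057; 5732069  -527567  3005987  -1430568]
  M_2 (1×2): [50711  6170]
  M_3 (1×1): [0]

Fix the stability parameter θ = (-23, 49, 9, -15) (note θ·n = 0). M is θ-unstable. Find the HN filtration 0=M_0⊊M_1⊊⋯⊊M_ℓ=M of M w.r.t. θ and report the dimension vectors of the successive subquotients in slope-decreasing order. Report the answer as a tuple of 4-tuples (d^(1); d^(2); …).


Interval decomposition of M: I[1,1]^2, I[1,2], I[1,3], I[4,4].
HN type (ℓ=4): μ^(1)=49; μ^(2)=29; μ^(3)=-15; μ^(4)=-23

((0, 1, 0, 0); (0, 1, 1, 0); (0, 0, 0, 1); (4, 0, 0, 0))


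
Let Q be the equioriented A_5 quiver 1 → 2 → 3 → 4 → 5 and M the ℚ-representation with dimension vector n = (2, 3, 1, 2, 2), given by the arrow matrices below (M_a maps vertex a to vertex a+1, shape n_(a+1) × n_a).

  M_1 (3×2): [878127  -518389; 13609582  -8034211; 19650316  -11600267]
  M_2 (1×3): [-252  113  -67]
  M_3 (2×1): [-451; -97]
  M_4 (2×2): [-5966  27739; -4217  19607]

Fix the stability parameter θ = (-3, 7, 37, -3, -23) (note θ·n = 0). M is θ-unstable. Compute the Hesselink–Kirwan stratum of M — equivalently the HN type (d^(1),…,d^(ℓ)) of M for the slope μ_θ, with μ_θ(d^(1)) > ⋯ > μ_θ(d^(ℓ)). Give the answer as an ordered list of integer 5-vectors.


Barcode: M ≅ I[1,2], I[1,5], I[2,2], I[4,5]. HN layers by μ_θ (4 steps, strictly decreasing):
  μ^(1)=7; μ^(2)=9/2; μ^(3)=-3; μ^(4)=-13

((0, 2, 0, 0, 0); (0, 1, 1, 1, 1); (2, 0, 0, 0, 0); (0, 0, 0, 1, 1))


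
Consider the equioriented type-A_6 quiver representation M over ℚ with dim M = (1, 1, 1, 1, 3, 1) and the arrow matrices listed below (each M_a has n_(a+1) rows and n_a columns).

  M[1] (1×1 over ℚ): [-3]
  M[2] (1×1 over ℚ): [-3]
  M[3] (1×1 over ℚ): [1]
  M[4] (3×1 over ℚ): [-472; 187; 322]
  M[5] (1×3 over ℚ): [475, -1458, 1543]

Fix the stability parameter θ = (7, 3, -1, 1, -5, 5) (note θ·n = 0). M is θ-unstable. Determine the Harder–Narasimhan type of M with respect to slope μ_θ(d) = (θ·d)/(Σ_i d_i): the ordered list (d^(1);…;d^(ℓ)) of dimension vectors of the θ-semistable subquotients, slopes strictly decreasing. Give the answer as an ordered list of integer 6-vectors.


Interval decomposition of M: I[1,5], I[5,5], I[5,6].
HN type (ℓ=3): μ^(1)=5; μ^(2)=1; μ^(3)=-5

((0, 0, 0, 0, 0, 1); (1, 1, 1, 1, 1, 0); (0, 0, 0, 0, 2, 0))


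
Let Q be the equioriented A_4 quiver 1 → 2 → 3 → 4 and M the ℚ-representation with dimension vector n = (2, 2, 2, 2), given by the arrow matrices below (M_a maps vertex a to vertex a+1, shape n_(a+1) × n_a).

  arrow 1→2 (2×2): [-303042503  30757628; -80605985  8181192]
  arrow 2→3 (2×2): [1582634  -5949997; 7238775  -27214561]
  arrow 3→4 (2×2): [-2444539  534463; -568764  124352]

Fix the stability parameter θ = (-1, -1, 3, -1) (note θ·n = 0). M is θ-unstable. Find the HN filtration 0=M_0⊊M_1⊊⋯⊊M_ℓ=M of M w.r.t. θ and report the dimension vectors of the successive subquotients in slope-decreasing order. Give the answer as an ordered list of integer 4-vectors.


Interval decomposition of M: I[1,4]^2.
HN type (ℓ=2): μ^(1)=1; μ^(2)=-1

((0, 0, 2, 2); (2, 2, 0, 0))


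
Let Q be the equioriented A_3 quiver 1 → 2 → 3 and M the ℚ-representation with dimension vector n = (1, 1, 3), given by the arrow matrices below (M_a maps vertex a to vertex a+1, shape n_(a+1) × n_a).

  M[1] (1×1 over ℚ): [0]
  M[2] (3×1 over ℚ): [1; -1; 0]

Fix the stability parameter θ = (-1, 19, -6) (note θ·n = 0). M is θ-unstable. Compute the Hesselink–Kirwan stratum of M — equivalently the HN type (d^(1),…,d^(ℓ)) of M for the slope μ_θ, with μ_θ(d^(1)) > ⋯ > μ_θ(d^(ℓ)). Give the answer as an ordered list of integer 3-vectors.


Via rank(M_{q-1}∘⋯∘M_p): M ≅ I[1,1], I[2,3], I[3,3]^2.
μ_θ-semistable layers: μ^(1)=13/2; μ^(2)=-1; μ^(3)=-6

((0, 1, 1); (1, 0, 0); (0, 0, 2))


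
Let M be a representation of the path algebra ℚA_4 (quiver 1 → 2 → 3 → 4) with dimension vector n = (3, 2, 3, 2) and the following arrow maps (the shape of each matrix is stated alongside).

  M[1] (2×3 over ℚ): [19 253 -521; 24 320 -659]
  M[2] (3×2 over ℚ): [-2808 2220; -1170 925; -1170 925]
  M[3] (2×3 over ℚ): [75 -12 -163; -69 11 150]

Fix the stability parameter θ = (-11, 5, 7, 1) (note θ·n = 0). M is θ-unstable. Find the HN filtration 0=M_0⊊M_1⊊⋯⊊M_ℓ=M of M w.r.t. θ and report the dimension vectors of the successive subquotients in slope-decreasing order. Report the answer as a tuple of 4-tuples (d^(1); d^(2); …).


Barcode: M ≅ I[1,1], I[1,2], I[1,4], I[3,3], I[3,4]. HN layers by μ_θ (5 steps, strictly decreasing):
  μ^(1)=7; μ^(2)=5; μ^(3)=13/3; μ^(4)=4; μ^(5)=-11

((0, 0, 1, 0); (0, 1, 0, 0); (0, 1, 1, 1); (0, 0, 1, 1); (3, 0, 0, 0))


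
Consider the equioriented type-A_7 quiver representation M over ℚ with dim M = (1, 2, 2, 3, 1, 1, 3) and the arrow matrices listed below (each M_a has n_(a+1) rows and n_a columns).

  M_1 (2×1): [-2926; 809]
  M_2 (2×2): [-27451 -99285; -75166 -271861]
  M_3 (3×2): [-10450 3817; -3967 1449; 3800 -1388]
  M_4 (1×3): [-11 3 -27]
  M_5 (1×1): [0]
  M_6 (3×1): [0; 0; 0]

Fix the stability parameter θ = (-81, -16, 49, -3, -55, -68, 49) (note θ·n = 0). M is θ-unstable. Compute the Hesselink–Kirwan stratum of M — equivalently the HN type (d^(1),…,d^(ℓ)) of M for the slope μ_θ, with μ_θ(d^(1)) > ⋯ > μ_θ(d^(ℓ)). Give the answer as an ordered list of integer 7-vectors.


Interval decomposition of M: I[1,5], I[2,4], I[4,4], I[6,6], I[7,7]^3.
HN type (ℓ=6): μ^(1)=49; μ^(2)=23; μ^(3)=-3; μ^(4)=-16; μ^(5)=-68; μ^(6)=-81

((0, 0, 0, 0, 0, 0, 3); (0, 0, 1, 1, 0, 0, 0); (0, 0, 1, 2, 1, 0, 0); (0, 2, 0, 0, 0, 0, 0); (0, 0, 0, 0, 0, 1, 0); (1, 0, 0, 0, 0, 0, 0))


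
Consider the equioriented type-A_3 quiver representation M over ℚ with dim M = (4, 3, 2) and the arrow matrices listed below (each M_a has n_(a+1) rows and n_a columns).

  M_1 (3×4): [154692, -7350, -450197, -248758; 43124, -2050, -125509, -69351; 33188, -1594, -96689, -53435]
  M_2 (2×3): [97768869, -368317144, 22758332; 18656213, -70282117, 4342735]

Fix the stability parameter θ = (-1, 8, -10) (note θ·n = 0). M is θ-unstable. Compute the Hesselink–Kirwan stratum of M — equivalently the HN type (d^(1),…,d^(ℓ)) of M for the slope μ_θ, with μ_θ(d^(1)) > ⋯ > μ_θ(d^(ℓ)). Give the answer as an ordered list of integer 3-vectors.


Barcode: M ≅ I[1,1]^2, I[1,3]^2, I[2,2]. HN layers by μ_θ (2 steps, strictly decreasing):
  μ^(1)=8; μ^(2)=-1

((0, 1, 0); (4, 2, 2))


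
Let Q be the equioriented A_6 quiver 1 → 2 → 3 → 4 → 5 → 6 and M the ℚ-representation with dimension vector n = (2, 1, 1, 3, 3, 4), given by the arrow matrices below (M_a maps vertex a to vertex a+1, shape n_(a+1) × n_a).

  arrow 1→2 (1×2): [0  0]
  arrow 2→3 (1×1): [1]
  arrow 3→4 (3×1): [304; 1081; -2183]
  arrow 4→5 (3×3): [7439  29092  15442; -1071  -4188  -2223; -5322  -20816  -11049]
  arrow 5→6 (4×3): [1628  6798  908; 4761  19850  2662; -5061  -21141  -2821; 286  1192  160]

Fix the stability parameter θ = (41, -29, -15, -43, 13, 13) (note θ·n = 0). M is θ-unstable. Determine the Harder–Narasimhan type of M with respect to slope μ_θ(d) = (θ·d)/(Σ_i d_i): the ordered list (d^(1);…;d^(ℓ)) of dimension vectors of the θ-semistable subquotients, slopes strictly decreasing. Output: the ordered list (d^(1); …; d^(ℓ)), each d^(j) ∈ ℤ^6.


Via rank(M_{q-1}∘⋯∘M_p): M ≅ I[1,1]^2, I[2,6], I[4,4], I[4,6], I[5,6], I[6,6].
μ_θ-semistable layers: μ^(1)=41; μ^(2)=13; μ^(3)=-29; μ^(4)=-43

((2, 0, 0, 0, 0, 0); (0, 0, 0, 0, 3, 4); (0, 1, 1, 1, 0, 0); (0, 0, 0, 2, 0, 0))
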